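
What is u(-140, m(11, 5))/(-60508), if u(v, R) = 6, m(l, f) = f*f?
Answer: -3/30254 ≈ -9.9160e-5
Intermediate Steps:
m(l, f) = f²
u(-140, m(11, 5))/(-60508) = 6/(-60508) = 6*(-1/60508) = -3/30254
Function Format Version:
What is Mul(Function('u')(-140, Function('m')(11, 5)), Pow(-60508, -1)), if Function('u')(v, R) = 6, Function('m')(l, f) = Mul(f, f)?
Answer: Rational(-3, 30254) ≈ -9.9160e-5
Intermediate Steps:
Function('m')(l, f) = Pow(f, 2)
Mul(Function('u')(-140, Function('m')(11, 5)), Pow(-60508, -1)) = Mul(6, Pow(-60508, -1)) = Mul(6, Rational(-1, 60508)) = Rational(-3, 30254)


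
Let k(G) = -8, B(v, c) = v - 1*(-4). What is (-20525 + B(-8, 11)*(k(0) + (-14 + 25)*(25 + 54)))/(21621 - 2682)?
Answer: -23969/18939 ≈ -1.2656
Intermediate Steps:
B(v, c) = 4 + v (B(v, c) = v + 4 = 4 + v)
(-20525 + B(-8, 11)*(k(0) + (-14 + 25)*(25 + 54)))/(21621 - 2682) = (-20525 + (4 - 8)*(-8 + (-14 + 25)*(25 + 54)))/(21621 - 2682) = (-20525 - 4*(-8 + 11*79))/18939 = (-20525 - 4*(-8 + 869))*(1/18939) = (-20525 - 4*861)*(1/18939) = (-20525 - 3444)*(1/18939) = -23969*1/18939 = -23969/18939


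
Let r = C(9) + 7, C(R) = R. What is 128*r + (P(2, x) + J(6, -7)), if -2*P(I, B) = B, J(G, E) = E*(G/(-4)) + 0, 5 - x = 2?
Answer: 2057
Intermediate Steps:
x = 3 (x = 5 - 1*2 = 5 - 2 = 3)
J(G, E) = -E*G/4 (J(G, E) = E*(G*(-¼)) + 0 = E*(-G/4) + 0 = -E*G/4 + 0 = -E*G/4)
P(I, B) = -B/2
r = 16 (r = 9 + 7 = 16)
128*r + (P(2, x) + J(6, -7)) = 128*16 + (-½*3 - ¼*(-7)*6) = 2048 + (-3/2 + 21/2) = 2048 + 9 = 2057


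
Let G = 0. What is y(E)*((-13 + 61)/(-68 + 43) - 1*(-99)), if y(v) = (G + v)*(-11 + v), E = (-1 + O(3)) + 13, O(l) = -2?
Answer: -4854/5 ≈ -970.80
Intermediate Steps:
E = 10 (E = (-1 - 2) + 13 = -3 + 13 = 10)
y(v) = v*(-11 + v) (y(v) = (0 + v)*(-11 + v) = v*(-11 + v))
y(E)*((-13 + 61)/(-68 + 43) - 1*(-99)) = (10*(-11 + 10))*((-13 + 61)/(-68 + 43) - 1*(-99)) = (10*(-1))*(48/(-25) + 99) = -10*(48*(-1/25) + 99) = -10*(-48/25 + 99) = -10*2427/25 = -4854/5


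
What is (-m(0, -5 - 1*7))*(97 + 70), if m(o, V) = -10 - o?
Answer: 1670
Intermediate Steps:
(-m(0, -5 - 1*7))*(97 + 70) = (-(-10 - 1*0))*(97 + 70) = -(-10 + 0)*167 = -1*(-10)*167 = 10*167 = 1670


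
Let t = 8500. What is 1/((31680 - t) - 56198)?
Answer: -1/33018 ≈ -3.0287e-5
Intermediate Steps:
1/((31680 - t) - 56198) = 1/((31680 - 1*8500) - 56198) = 1/((31680 - 8500) - 56198) = 1/(23180 - 56198) = 1/(-33018) = -1/33018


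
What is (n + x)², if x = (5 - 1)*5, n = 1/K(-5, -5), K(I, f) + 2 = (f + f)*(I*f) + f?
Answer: 26409321/66049 ≈ 399.84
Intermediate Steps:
K(I, f) = -2 + f + 2*I*f² (K(I, f) = -2 + ((f + f)*(I*f) + f) = -2 + ((2*f)*(I*f) + f) = -2 + (2*I*f² + f) = -2 + (f + 2*I*f²) = -2 + f + 2*I*f²)
n = -1/257 (n = 1/(-2 - 5 + 2*(-5)*(-5)²) = 1/(-2 - 5 + 2*(-5)*25) = 1/(-2 - 5 - 250) = 1/(-257) = -1/257 ≈ -0.0038911)
x = 20 (x = 4*5 = 20)
(n + x)² = (-1/257 + 20)² = (5139/257)² = 26409321/66049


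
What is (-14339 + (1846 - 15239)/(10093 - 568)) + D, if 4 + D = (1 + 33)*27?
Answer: -127886518/9525 ≈ -13426.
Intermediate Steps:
D = 914 (D = -4 + (1 + 33)*27 = -4 + 34*27 = -4 + 918 = 914)
(-14339 + (1846 - 15239)/(10093 - 568)) + D = (-14339 + (1846 - 15239)/(10093 - 568)) + 914 = (-14339 - 13393/9525) + 914 = -136592368/9525 + 914 = -127886518/9525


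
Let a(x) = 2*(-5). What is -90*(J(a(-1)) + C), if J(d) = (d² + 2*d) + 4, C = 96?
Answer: -16200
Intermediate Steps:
a(x) = -10
J(d) = 4 + d² + 2*d
-90*(J(a(-1)) + C) = -90*((4 + (-10)² + 2*(-10)) + 96) = -90*((4 + 100 - 20) + 96) = -90*(84 + 96) = -90*180 = -16200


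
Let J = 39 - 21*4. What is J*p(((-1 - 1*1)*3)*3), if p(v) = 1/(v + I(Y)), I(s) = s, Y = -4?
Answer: 45/22 ≈ 2.0455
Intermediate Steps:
J = -45 (J = 39 - 84 = -45)
p(v) = 1/(-4 + v) (p(v) = 1/(v - 4) = 1/(-4 + v))
J*p(((-1 - 1*1)*3)*3) = -45/(-4 + ((-1 - 1*1)*3)*3) = -45/(-4 + ((-1 - 1)*3)*3) = -45/(-4 - 2*3*3) = -45/(-4 - 6*3) = -45/(-4 - 18) = -45/(-22) = -45*(-1/22) = 45/22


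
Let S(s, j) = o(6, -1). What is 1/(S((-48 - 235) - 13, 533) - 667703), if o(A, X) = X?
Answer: -1/667704 ≈ -1.4977e-6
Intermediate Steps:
S(s, j) = -1
1/(S((-48 - 235) - 13, 533) - 667703) = 1/(-1 - 667703) = 1/(-667704) = -1/667704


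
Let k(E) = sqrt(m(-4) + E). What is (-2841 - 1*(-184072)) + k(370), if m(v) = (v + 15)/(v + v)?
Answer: 181231 + sqrt(5898)/4 ≈ 1.8125e+5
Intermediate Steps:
m(v) = (15 + v)/(2*v) (m(v) = (15 + v)/((2*v)) = (15 + v)*(1/(2*v)) = (15 + v)/(2*v))
k(E) = sqrt(-11/8 + E) (k(E) = sqrt((1/2)*(15 - 4)/(-4) + E) = sqrt((1/2)*(-1/4)*11 + E) = sqrt(-11/8 + E))
(-2841 - 1*(-184072)) + k(370) = (-2841 - 1*(-184072)) + sqrt(-22 + 16*370)/4 = (-2841 + 184072) + sqrt(-22 + 5920)/4 = 181231 + sqrt(5898)/4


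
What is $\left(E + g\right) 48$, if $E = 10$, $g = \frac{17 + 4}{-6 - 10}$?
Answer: $417$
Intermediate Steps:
$g = - \frac{21}{16}$ ($g = \frac{21}{-16} = 21 \left(- \frac{1}{16}\right) = - \frac{21}{16} \approx -1.3125$)
$\left(E + g\right) 48 = \left(10 - \frac{21}{16}\right) 48 = \frac{139}{16} \cdot 48 = 417$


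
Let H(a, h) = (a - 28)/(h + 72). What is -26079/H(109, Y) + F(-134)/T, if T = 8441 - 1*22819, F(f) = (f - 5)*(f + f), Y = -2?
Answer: -4375081292/194103 ≈ -22540.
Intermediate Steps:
F(f) = 2*f*(-5 + f) (F(f) = (-5 + f)*(2*f) = 2*f*(-5 + f))
H(a, h) = (-28 + a)/(72 + h)
T = -14378 (T = 8441 - 22819 = -14378)
-26079/H(109, Y) + F(-134)/T = -26079*(72 - 2)/(-28 + 109) + (2*(-134)*(-5 - 134))/(-14378) = -26079/(81/70) + (2*(-134)*(-139))*(-1/14378) = -26079/((1/70)*81) + 37252*(-1/14378) = -26079/81/70 - 18626/7189 = -26079*70/81 - 18626/7189 = -608510/27 - 18626/7189 = -4375081292/194103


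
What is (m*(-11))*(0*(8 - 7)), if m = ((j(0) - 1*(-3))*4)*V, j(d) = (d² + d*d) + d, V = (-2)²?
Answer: 0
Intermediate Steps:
V = 4
j(d) = d + 2*d² (j(d) = (d² + d²) + d = 2*d² + d = d + 2*d²)
m = 48 (m = ((0*(1 + 2*0) - 1*(-3))*4)*4 = ((0*(1 + 0) + 3)*4)*4 = ((0*1 + 3)*4)*4 = ((0 + 3)*4)*4 = (3*4)*4 = 12*4 = 48)
(m*(-11))*(0*(8 - 7)) = (48*(-11))*(0*(8 - 7)) = -0 = -528*0 = 0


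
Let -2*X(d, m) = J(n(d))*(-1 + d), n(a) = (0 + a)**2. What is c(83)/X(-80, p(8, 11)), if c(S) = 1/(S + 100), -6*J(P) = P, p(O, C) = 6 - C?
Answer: -1/7905600 ≈ -1.2649e-7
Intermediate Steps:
n(a) = a**2
J(P) = -P/6
c(S) = 1/(100 + S)
X(d, m) = d**2*(-1 + d)/12 (X(d, m) = -(-d**2/6)*(-1 + d)/2 = -(-1)*d**2*(-1 + d)/12 = d**2*(-1 + d)/12)
c(83)/X(-80, p(8, 11)) = 1/((100 + 83)*(((1/12)*(-80)**2*(-1 - 80)))) = 1/(183*(((1/12)*6400*(-81)))) = (1/183)/(-43200) = (1/183)*(-1/43200) = -1/7905600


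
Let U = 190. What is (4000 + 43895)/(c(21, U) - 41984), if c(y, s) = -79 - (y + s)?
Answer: -47895/42274 ≈ -1.1330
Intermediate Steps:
c(y, s) = -79 - s - y (c(y, s) = -79 - (s + y) = -79 + (-s - y) = -79 - s - y)
(4000 + 43895)/(c(21, U) - 41984) = (4000 + 43895)/((-79 - 1*190 - 1*21) - 41984) = 47895/((-79 - 190 - 21) - 41984) = 47895/(-290 - 41984) = 47895/(-42274) = 47895*(-1/42274) = -47895/42274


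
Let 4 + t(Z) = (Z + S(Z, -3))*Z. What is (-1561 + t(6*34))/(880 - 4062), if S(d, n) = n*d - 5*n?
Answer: 81737/3182 ≈ 25.687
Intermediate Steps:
S(d, n) = -5*n + d*n (S(d, n) = d*n - 5*n = -5*n + d*n)
t(Z) = -4 + Z*(15 - 2*Z) (t(Z) = -4 + (Z - 3*(-5 + Z))*Z = -4 + (Z + (15 - 3*Z))*Z = -4 + (15 - 2*Z)*Z = -4 + Z*(15 - 2*Z))
(-1561 + t(6*34))/(880 - 4062) = (-1561 + (-4 - 2*(6*34)² + 15*(6*34)))/(880 - 4062) = (-1561 + (-4 - 2*204² + 15*204))/(-3182) = (-1561 + (-4 - 2*41616 + 3060))*(-1/3182) = (-1561 + (-4 - 83232 + 3060))*(-1/3182) = (-1561 - 80176)*(-1/3182) = -81737*(-1/3182) = 81737/3182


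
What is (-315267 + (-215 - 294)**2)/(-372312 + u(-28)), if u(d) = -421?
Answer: 56186/372733 ≈ 0.15074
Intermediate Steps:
(-315267 + (-215 - 294)**2)/(-372312 + u(-28)) = (-315267 + (-215 - 294)**2)/(-372312 - 421) = (-315267 + (-509)**2)/(-372733) = (-315267 + 259081)*(-1/372733) = -56186*(-1/372733) = 56186/372733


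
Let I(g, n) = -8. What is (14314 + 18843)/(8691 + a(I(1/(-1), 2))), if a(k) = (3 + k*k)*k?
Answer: 33157/8155 ≈ 4.0658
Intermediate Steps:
a(k) = k*(3 + k²) (a(k) = (3 + k²)*k = k*(3 + k²))
(14314 + 18843)/(8691 + a(I(1/(-1), 2))) = (14314 + 18843)/(8691 - 8*(3 + (-8)²)) = 33157/(8691 - 8*(3 + 64)) = 33157/(8691 - 8*67) = 33157/(8691 - 536) = 33157/8155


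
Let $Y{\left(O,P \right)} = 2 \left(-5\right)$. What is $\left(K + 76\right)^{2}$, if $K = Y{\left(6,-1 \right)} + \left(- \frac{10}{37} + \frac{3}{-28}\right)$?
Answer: $\frac{4621960225}{1073296} \approx 4306.3$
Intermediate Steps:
$Y{\left(O,P \right)} = -10$
$K = - \frac{10751}{1036}$ ($K = -10 + \left(- \frac{10}{37} + \frac{3}{-28}\right) = -10 + \left(\left(-10\right) \frac{1}{37} + 3 \left(- \frac{1}{28}\right)\right) = -10 - \frac{391}{1036} = - \frac{10751}{1036} \approx -10.377$)
$\left(K + 76\right)^{2} = \left(- \frac{10751}{1036} + 76\right)^{2} = \left(\frac{67985}{1036}\right)^{2} = \frac{4621960225}{1073296}$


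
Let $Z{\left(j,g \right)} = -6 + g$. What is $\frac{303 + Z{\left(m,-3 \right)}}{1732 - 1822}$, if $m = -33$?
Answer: $- \frac{49}{15} \approx -3.2667$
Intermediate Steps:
$\frac{303 + Z{\left(m,-3 \right)}}{1732 - 1822} = \frac{303 - 9}{1732 - 1822} = \frac{303 - 9}{-90} = 294 \left(- \frac{1}{90}\right) = - \frac{49}{15}$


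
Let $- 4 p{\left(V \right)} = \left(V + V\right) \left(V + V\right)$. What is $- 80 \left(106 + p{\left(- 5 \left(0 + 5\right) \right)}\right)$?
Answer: $41520$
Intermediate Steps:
$p{\left(V \right)} = - V^{2}$ ($p{\left(V \right)} = - \frac{\left(V + V\right) \left(V + V\right)}{4} = - \frac{2 V 2 V}{4} = - \frac{4 V^{2}}{4} = - V^{2}$)
$- 80 \left(106 + p{\left(- 5 \left(0 + 5\right) \right)}\right) = - 80 \left(106 - \left(- 5 \left(0 + 5\right)\right)^{2}\right) = - 80 \left(106 - \left(\left(-5\right) 5\right)^{2}\right) = - 80 \left(106 - \left(-25\right)^{2}\right) = - 80 \left(106 - 625\right) = \left(-80\right) \left(-519\right) = 41520$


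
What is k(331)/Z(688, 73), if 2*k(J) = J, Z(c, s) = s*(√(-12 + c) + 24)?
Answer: 331/7300 ≈ 0.045342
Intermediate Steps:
Z(c, s) = s*(24 + √(-12 + c))
k(J) = J/2
k(331)/Z(688, 73) = ((½)*331)/((73*(24 + √(-12 + 688)))) = 331/(2*((73*(24 + √676)))) = 331/(2*((73*(24 + 26)))) = 331/(2*((73*50))) = (331/2)/3650 = (331/2)*(1/3650) = 331/7300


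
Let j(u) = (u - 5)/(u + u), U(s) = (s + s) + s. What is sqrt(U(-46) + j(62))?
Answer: 3*I*sqrt(58745)/62 ≈ 11.728*I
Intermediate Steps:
U(s) = 3*s (U(s) = 2*s + s = 3*s)
j(u) = (-5 + u)/(2*u) (j(u) = (-5 + u)/((2*u)) = (-5 + u)*(1/(2*u)) = (-5 + u)/(2*u))
sqrt(U(-46) + j(62)) = sqrt(3*(-46) + (1/2)*(-5 + 62)/62) = sqrt(-138 + (1/2)*(1/62)*57) = sqrt(-138 + 57/124) = sqrt(-17055/124) = 3*I*sqrt(58745)/62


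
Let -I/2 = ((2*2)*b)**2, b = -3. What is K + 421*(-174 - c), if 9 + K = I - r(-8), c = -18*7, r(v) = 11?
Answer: -20516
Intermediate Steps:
c = -126
I = -288 (I = -2*((2*2)*(-3))**2 = -2*(4*(-3))**2 = -2*(-12)**2 = -2*144 = -288)
K = -308 (K = -9 + (-288 - 1*11) = -9 + (-288 - 11) = -9 - 299 = -308)
K + 421*(-174 - c) = -308 + 421*(-174 - 1*(-126)) = -308 + 421*(-174 + 126) = -308 + 421*(-48) = -308 - 20208 = -20516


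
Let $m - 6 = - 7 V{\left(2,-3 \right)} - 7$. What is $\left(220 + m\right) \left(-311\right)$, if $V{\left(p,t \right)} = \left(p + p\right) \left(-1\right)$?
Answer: $-76817$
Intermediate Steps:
$V{\left(p,t \right)} = - 2 p$ ($V{\left(p,t \right)} = 2 p \left(-1\right) = - 2 p$)
$m = 27$ ($m = 6 - \left(7 + 7 \left(\left(-2\right) 2\right)\right) = 6 - -21 = 6 + \left(28 - 7\right) = 6 + 21 = 27$)
$\left(220 + m\right) \left(-311\right) = \left(220 + 27\right) \left(-311\right) = 247 \left(-311\right) = -76817$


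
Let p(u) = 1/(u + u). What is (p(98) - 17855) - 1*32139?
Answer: -9798823/196 ≈ -49994.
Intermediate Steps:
p(u) = 1/(2*u)
(p(98) - 17855) - 1*32139 = ((½)/98 - 17855) - 1*32139 = ((½)*(1/98) - 17855) - 32139 = (1/196 - 17855) - 32139 = -3499579/196 - 32139 = -9798823/196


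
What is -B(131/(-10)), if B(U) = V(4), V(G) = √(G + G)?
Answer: -2*√2 ≈ -2.8284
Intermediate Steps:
V(G) = √2*√G (V(G) = √(2*G) = √2*√G)
B(U) = 2*√2 (B(U) = √2*√4 = √2*2 = 2*√2)
-B(131/(-10)) = -2*√2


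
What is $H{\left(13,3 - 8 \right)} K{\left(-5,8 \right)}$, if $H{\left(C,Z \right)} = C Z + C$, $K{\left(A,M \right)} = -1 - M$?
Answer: $468$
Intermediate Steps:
$H{\left(C,Z \right)} = C + C Z$
$H{\left(13,3 - 8 \right)} K{\left(-5,8 \right)} = 13 \left(1 + \left(3 - 8\right)\right) \left(-1 - 8\right) = 13 \left(1 - 5\right) \left(-9\right) = 13 \left(-4\right) \left(-9\right) = \left(-52\right) \left(-9\right) = 468$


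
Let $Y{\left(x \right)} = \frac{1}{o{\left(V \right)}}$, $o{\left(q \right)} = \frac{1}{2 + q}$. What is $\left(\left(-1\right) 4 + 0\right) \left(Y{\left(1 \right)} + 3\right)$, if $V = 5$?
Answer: $-40$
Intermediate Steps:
$Y{\left(x \right)} = 7$ ($Y{\left(x \right)} = \frac{1}{\frac{1}{2 + 5}} = \frac{1}{\frac{1}{7}} = 7$)
$\left(\left(-1\right) 4 + 0\right) \left(Y{\left(1 \right)} + 3\right) = \left(\left(-1\right) 4 + 0\right) \left(7 + 3\right) = \left(-4 + 0\right) 10 = \left(-4\right) 10 = -40$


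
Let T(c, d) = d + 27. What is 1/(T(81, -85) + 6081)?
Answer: 1/6023 ≈ 0.00016603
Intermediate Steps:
T(c, d) = 27 + d
1/(T(81, -85) + 6081) = 1/((27 - 85) + 6081) = 1/(-58 + 6081) = 1/6023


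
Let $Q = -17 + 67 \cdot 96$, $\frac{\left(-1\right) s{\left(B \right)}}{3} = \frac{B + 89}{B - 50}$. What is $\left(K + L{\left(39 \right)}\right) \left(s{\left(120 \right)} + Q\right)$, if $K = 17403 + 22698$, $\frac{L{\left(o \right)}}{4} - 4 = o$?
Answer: $\frac{18059339479}{70} \approx 2.5799 \cdot 10^{8}$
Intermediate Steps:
$L{\left(o \right)} = 16 + 4 o$
$s{\left(B \right)} = - \frac{3 \left(89 + B\right)}{-50 + B}$ ($s{\left(B \right)} = - 3 \frac{B + 89}{B - 50} = - 3 \frac{89 + B}{-50 + B} = - \frac{3 \left(89 + B\right)}{-50 + B}$)
$Q = 6415$ ($Q = -17 + 6432 = 6415$)
$K = 40101$
$\left(K + L{\left(39 \right)}\right) \left(s{\left(120 \right)} + Q\right) = \left(40101 + \left(16 + 4 \cdot 39\right)\right) \left(\frac{3 \left(-89 - 120\right)}{-50 + 120} + 6415\right) = \left(40101 + \left(16 + 156\right)\right) \left(\frac{3 \left(-89 - 120\right)}{70} + 6415\right) = \left(40101 + 172\right) \left(3 \cdot \frac{1}{70} \left(-209\right) + 6415\right) = 40273 \left(- \frac{627}{70} + 6415\right) = 40273 \cdot \frac{448423}{70} = \frac{18059339479}{70}$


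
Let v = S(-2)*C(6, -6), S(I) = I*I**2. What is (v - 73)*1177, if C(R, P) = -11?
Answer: 17655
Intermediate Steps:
S(I) = I**3
v = 88 (v = (-2)**3*(-11) = -8*(-11) = 88)
(v - 73)*1177 = (88 - 73)*1177 = 15*1177 = 17655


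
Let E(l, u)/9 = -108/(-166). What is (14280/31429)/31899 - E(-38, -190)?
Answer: -23201899946/3962474033 ≈ -5.8554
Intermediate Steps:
E(l, u) = 486/83 (E(l, u) = 9*(-108/(-166)) = 9*(-108*(-1/166)) = 9*(54/83) = 486/83)
(14280/31429)/31899 - E(-38, -190) = (14280/31429)/31899 - 1*486/83 = (14280*(1/31429))*(1/31899) - 486/83 = (14280/31429)*(1/31899) - 486/83 = 680/47740651 - 486/83 = -23201899946/3962474033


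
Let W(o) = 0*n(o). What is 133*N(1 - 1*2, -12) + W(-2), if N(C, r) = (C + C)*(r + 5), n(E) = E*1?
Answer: 1862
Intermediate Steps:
n(E) = E
N(C, r) = 2*C*(5 + r) (N(C, r) = (2*C)*(5 + r) = 2*C*(5 + r))
W(o) = 0 (W(o) = 0*o = 0)
133*N(1 - 1*2, -12) + W(-2) = 133*(2*(1 - 1*2)*(5 - 12)) + 0 = 133*(2*(1 - 2)*(-7)) + 0 = 133*(2*(-1)*(-7)) + 0 = 133*14 + 0 = 1862 + 0 = 1862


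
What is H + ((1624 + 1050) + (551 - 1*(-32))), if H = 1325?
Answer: 4582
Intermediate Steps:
H + ((1624 + 1050) + (551 - 1*(-32))) = 1325 + ((1624 + 1050) + (551 - 1*(-32))) = 1325 + (2674 + (551 + 32)) = 1325 + (2674 + 583) = 1325 + 3257 = 4582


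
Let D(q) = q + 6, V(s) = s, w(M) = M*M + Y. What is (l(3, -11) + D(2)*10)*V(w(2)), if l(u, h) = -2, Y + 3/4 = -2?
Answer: 195/2 ≈ 97.500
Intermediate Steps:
Y = -11/4 (Y = -¾ - 2 = -11/4 ≈ -2.7500)
w(M) = -11/4 + M² (w(M) = M*M - 11/4 = M² - 11/4 = -11/4 + M²)
D(q) = 6 + q
(l(3, -11) + D(2)*10)*V(w(2)) = (-2 + (6 + 2)*10)*(-11/4 + 2²) = (-2 + 8*10)*(-11/4 + 4) = (-2 + 80)*(5/4) = 78*(5/4) = 195/2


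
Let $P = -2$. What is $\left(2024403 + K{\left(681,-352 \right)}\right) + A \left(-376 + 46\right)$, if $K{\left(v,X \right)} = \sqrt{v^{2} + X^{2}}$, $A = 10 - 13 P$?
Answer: $2012523 + \sqrt{587665} \approx 2.0133 \cdot 10^{6}$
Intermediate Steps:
$A = 36$ ($A = 10 - -26 = 10 + 26 = 36$)
$K{\left(v,X \right)} = \sqrt{X^{2} + v^{2}}$
$\left(2024403 + K{\left(681,-352 \right)}\right) + A \left(-376 + 46\right) = \left(2024403 + \sqrt{\left(-352\right)^{2} + 681^{2}}\right) + 36 \left(-376 + 46\right) = \left(2024403 + \sqrt{123904 + 463761}\right) + 36 \left(-330\right) = \left(2024403 + \sqrt{587665}\right) - 11880 = 2012523 + \sqrt{587665}$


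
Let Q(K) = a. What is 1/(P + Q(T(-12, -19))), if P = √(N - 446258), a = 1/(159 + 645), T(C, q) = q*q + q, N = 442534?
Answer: 804/2407253185 - 9049824*I*√19/2407253185 ≈ 3.3399e-7 - 0.016387*I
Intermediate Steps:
T(C, q) = q + q² (T(C, q) = q² + q = q + q²)
a = 1/804 ≈ 0.0012438
P = 14*I*√19 (P = √(442534 - 446258) = √(-3724) = 14*I*√19 ≈ 61.025*I)
Q(K) = 1/804
1/(P + Q(T(-12, -19))) = 1/(14*I*√19 + 1/804) = 1/(1/804 + 14*I*√19)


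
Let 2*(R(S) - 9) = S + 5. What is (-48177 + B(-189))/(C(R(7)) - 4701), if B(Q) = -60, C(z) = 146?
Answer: 48237/4555 ≈ 10.590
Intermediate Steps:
R(S) = 23/2 + S/2 (R(S) = 9 + (S + 5)/2 = 9 + (5 + S)/2 = 9 + (5/2 + S/2) = 23/2 + S/2)
(-48177 + B(-189))/(C(R(7)) - 4701) = (-48177 - 60)/(146 - 4701) = -48237/(-4555) = -48237*(-1/4555) = 48237/4555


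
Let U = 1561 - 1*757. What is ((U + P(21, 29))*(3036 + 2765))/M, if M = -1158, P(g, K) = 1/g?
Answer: -97949885/24318 ≈ -4027.9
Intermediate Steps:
U = 804 (U = 1561 - 757 = 804)
((U + P(21, 29))*(3036 + 2765))/M = ((804 + 1/21)*(3036 + 2765))/(-1158) = ((804 + 1/21)*5801)*(-1/1158) = ((16885/21)*5801)*(-1/1158) = (97949885/21)*(-1/1158) = -97949885/24318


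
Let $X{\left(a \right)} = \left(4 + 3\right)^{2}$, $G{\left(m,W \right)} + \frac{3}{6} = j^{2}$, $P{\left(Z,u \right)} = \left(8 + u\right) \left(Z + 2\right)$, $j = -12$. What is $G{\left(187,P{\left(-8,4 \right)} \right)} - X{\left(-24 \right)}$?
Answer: $\frac{189}{2} \approx 94.5$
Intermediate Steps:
$P{\left(Z,u \right)} = \left(2 + Z\right) \left(8 + u\right)$ ($P{\left(Z,u \right)} = \left(8 + u\right) \left(2 + Z\right) = \left(2 + Z\right) \left(8 + u\right)$)
$G{\left(m,W \right)} = \frac{287}{2}$ ($G{\left(m,W \right)} = - \frac{1}{2} + \left(-12\right)^{2} = - \frac{1}{2} + 144 = \frac{287}{2}$)
$X{\left(a \right)} = 49$ ($X{\left(a \right)} = 7^{2} = 49$)
$G{\left(187,P{\left(-8,4 \right)} \right)} - X{\left(-24 \right)} = \frac{287}{2} - 49 = \frac{189}{2}$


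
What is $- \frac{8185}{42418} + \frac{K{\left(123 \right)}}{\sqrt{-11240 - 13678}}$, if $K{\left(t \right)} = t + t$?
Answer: $- \frac{8185}{42418} - \frac{41 i \sqrt{24918}}{4153} \approx -0.19296 - 1.5584 i$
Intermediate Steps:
$K{\left(t \right)} = 2 t$
$- \frac{8185}{42418} + \frac{K{\left(123 \right)}}{\sqrt{-11240 - 13678}} = - \frac{8185}{42418} + \frac{2 \cdot 123}{\sqrt{-11240 - 13678}} = \left(-8185\right) \frac{1}{42418} + \frac{246}{\sqrt{-24918}} = - \frac{8185}{42418} + \frac{246}{i \sqrt{24918}} = - \frac{8185}{42418} + 246 \left(- \frac{i \sqrt{24918}}{24918}\right) = - \frac{8185}{42418} - \frac{41 i \sqrt{24918}}{4153}$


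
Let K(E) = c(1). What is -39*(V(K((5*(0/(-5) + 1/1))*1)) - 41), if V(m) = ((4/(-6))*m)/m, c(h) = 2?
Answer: 1625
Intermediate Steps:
K(E) = 2
V(m) = -2/3 (V(m) = ((4*(-1/6))*m)/m = (-2*m/3)/m = -2/3)
-39*(V(K((5*(0/(-5) + 1/1))*1)) - 41) = -39*(-2/3 - 41) = -39*(-125/3) = 1625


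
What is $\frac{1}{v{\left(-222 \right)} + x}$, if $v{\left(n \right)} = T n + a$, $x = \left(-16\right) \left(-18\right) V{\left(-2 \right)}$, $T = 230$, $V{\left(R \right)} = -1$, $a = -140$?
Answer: $- \frac{1}{51488} \approx -1.9422 \cdot 10^{-5}$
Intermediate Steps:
$x = -288$ ($x = \left(-16\right) \left(-18\right) \left(-1\right) = 288 \left(-1\right) = -288$)
$v{\left(n \right)} = -140 + 230 n$ ($v{\left(n \right)} = 230 n - 140 = -140 + 230 n$)
$\frac{1}{v{\left(-222 \right)} + x} = \frac{1}{\left(-140 + 230 \left(-222\right)\right) - 288} = \frac{1}{\left(-140 - 51060\right) - 288} = \frac{1}{-51200 - 288} = \frac{1}{-51488} = - \frac{1}{51488}$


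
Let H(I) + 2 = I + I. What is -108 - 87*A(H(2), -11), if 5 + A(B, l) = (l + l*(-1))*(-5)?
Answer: 327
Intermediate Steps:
H(I) = -2 + 2*I (H(I) = -2 + (I + I) = -2 + 2*I)
A(B, l) = -5 (A(B, l) = -5 + (l + l*(-1))*(-5) = -5 + (l - l)*(-5) = -5 + 0*(-5) = -5 + 0 = -5)
-108 - 87*A(H(2), -11) = -108 - 87*(-5) = -108 + 435 = 327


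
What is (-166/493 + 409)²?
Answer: 40590563841/243049 ≈ 1.6701e+5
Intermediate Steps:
(-166/493 + 409)² = (201471/493)² = 40590563841/243049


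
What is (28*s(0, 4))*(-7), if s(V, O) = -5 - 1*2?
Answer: 1372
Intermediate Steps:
s(V, O) = -7 (s(V, O) = -5 - 2 = -7)
(28*s(0, 4))*(-7) = (28*(-7))*(-7) = -196*(-7) = 1372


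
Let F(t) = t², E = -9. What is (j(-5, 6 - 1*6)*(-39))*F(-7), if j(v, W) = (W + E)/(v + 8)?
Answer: 5733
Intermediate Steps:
j(v, W) = (-9 + W)/(8 + v) (j(v, W) = (W - 9)/(v + 8) = (-9 + W)/(8 + v))
(j(-5, 6 - 1*6)*(-39))*F(-7) = (((-9 + (6 - 1*6))/(8 - 5))*(-39))*(-7)² = (((-9 + (6 - 6))/3)*(-39))*49 = (((-9 + 0)/3)*(-39))*49 = (((⅓)*(-9))*(-39))*49 = -3*(-39)*49 = 117*49 = 5733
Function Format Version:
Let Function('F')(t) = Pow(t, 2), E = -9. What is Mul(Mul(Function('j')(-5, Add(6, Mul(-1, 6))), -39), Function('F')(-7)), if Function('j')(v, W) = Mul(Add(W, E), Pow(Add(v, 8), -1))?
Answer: 5733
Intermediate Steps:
Function('j')(v, W) = Mul(Pow(Add(8, v), -1), Add(-9, W)) (Function('j')(v, W) = Mul(Add(W, -9), Pow(Add(v, 8), -1)) = Mul(Add(-9, W), Pow(Add(8, v), -1)) = Mul(Pow(Add(8, v), -1), Add(-9, W)))
Mul(Mul(Function('j')(-5, Add(6, Mul(-1, 6))), -39), Function('F')(-7)) = Mul(Mul(Mul(Pow(Add(8, -5), -1), Add(-9, Add(6, Mul(-1, 6)))), -39), Pow(-7, 2)) = Mul(Mul(Mul(Pow(3, -1), Add(-9, Add(6, -6))), -39), 49) = Mul(Mul(Mul(Rational(1, 3), Add(-9, 0)), -39), 49) = Mul(Mul(Mul(Rational(1, 3), -9), -39), 49) = Mul(Mul(-3, -39), 49) = Mul(117, 49) = 5733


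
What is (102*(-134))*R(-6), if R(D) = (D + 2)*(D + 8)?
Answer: 109344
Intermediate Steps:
R(D) = (2 + D)*(8 + D)
(102*(-134))*R(-6) = (102*(-134))*(16 + (-6)² + 10*(-6)) = -13668*(16 + 36 - 60) = -13668*(-8) = 109344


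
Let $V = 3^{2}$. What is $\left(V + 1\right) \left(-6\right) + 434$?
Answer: $374$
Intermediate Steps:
$V = 9$
$\left(V + 1\right) \left(-6\right) + 434 = \left(9 + 1\right) \left(-6\right) + 434 = 10 \left(-6\right) + 434 = -60 + 434 = 374$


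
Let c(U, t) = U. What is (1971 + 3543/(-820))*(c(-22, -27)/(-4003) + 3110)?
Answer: 5019195908826/820615 ≈ 6.1164e+6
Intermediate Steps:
(1971 + 3543/(-820))*(c(-22, -27)/(-4003) + 3110) = (1971 + 3543/(-820))*(-22/(-4003) + 3110) = (1971 + 3543*(-1/820))*(-22*(-1/4003) + 3110) = (1971 - 3543/820)*(22/4003 + 3110) = (1612677/820)*(12449352/4003) = 5019195908826/820615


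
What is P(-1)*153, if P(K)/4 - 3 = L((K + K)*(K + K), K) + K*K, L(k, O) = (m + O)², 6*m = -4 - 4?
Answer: 5780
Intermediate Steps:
m = -4/3 (m = (-4 - 4)/6 = (⅙)*(-8) = -4/3 ≈ -1.3333)
L(k, O) = (-4/3 + O)²
P(K) = 12 + 4*K² + 4*(-4 + 3*K)²/9 (P(K) = 12 + 4*((-4 + 3*K)²/9 + K*K) = 12 + 4*((-4 + 3*K)²/9 + K²) = 12 + 4*(K² + (-4 + 3*K)²/9) = 12 + (4*K² + 4*(-4 + 3*K)²/9) = 12 + 4*K² + 4*(-4 + 3*K)²/9)
P(-1)*153 = (172/9 + 8*(-1)² - 32/3*(-1))*153 = (172/9 + 8*1 + 32/3)*153 = (172/9 + 8 + 32/3)*153 = (340/9)*153 = 5780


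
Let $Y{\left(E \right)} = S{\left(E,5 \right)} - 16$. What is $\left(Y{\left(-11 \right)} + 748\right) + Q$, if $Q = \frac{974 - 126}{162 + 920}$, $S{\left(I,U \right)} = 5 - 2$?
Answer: $\frac{398059}{541} \approx 735.78$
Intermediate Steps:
$S{\left(I,U \right)} = 3$ ($S{\left(I,U \right)} = 5 - 2 = 3$)
$Q = \frac{424}{541}$ ($Q = \frac{848}{1082} = 848 \cdot \frac{1}{1082} = \frac{424}{541} \approx 0.78373$)
$Y{\left(E \right)} = -13$ ($Y{\left(E \right)} = 3 - 16 = -13$)
$\left(Y{\left(-11 \right)} + 748\right) + Q = \left(-13 + 748\right) + \frac{424}{541} = 735 + \frac{424}{541} = \frac{398059}{541}$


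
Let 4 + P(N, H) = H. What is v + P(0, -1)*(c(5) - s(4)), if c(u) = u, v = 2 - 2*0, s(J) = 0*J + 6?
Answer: 7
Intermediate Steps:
s(J) = 6 (s(J) = 0 + 6 = 6)
v = 2 (v = 2 + 0 = 2)
P(N, H) = -4 + H
v + P(0, -1)*(c(5) - s(4)) = 2 + (-4 - 1)*(5 - 1*6) = 2 - 5*(5 - 6) = 2 - 5*(-1) = 2 + 5 = 7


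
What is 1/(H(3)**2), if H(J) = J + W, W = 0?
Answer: 1/9 ≈ 0.11111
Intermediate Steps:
H(J) = J (H(J) = J + 0 = J)
1/(H(3)**2) = 1/(3**2) = 1/9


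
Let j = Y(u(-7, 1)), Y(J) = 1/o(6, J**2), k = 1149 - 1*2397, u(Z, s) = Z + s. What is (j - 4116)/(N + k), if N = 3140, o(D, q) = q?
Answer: -148175/68112 ≈ -2.1755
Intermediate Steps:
k = -1248 (k = 1149 - 2397 = -1248)
Y(J) = J**(-2) (Y(J) = 1/(J**2) = J**(-2))
j = 1/36 (j = (-7 + 1)**(-2) = (-6)**(-2) = 1/36 ≈ 0.027778)
(j - 4116)/(N + k) = (1/36 - 4116)/(3140 - 1248) = -148175/36/1892 = -148175/36*1/1892 = -148175/68112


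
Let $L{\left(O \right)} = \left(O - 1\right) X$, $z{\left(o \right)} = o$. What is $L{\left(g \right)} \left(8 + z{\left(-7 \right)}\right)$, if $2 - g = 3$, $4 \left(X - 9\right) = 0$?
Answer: $-18$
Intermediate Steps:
$X = 9$ ($X = 9 + \frac{1}{4} \cdot 0 = 9 + 0 = 9$)
$g = -1$ ($g = 2 - 3 = -1$)
$L{\left(O \right)} = -9 + 9 O$ ($L{\left(O \right)} = \left(O - 1\right) 9 = \left(-1 + O\right) 9 = -9 + 9 O$)
$L{\left(g \right)} \left(8 + z{\left(-7 \right)}\right) = \left(-9 + 9 \left(-1\right)\right) \left(8 - 7\right) = \left(-9 - 9\right) 1 = \left(-18\right) 1 = -18$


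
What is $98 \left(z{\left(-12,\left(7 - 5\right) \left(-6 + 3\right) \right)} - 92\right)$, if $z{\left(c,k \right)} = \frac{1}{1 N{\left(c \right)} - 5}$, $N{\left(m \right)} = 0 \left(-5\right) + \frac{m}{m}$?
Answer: $- \frac{18081}{2} \approx -9040.5$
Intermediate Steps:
$N{\left(m \right)} = 1$ ($N{\left(m \right)} = 0 + 1 = 1$)
$z{\left(c,k \right)} = - \frac{1}{4}$ ($z{\left(c,k \right)} = \frac{1}{1 \cdot 1 - 5} = \frac{1}{1 - 5} = \frac{1}{-4} = - \frac{1}{4}$)
$98 \left(z{\left(-12,\left(7 - 5\right) \left(-6 + 3\right) \right)} - 92\right) = 98 \left(- \frac{1}{4} - 92\right) = 98 \left(- \frac{369}{4}\right) = - \frac{18081}{2}$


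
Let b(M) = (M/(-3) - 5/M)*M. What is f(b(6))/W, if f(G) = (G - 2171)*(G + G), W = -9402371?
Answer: -74392/9402371 ≈ -0.0079120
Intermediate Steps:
b(M) = M*(-5/M - M/3) (b(M) = (M*(-⅓) - 5/M)*M = (-M/3 - 5/M)*M = (-5/M - M/3)*M = M*(-5/M - M/3))
f(G) = 2*G*(-2171 + G) (f(G) = (-2171 + G)*(2*G) = 2*G*(-2171 + G))
f(b(6))/W = (2*(-5 - ⅓*6²)*(-2171 + (-5 - ⅓*6²)))/(-9402371) = (2*(-5 - ⅓*36)*(-2171 + (-5 - ⅓*36)))*(-1/9402371) = (2*(-5 - 12)*(-2171 + (-5 - 12)))*(-1/9402371) = (2*(-17)*(-2171 - 17))*(-1/9402371) = (2*(-17)*(-2188))*(-1/9402371) = 74392*(-1/9402371) = -74392/9402371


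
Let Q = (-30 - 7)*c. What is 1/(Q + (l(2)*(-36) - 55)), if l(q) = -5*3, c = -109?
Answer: 1/4518 ≈ 0.00022134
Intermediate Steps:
l(q) = -15
Q = 4033 (Q = (-30 - 7)*(-109) = -37*(-109) = 4033)
1/(Q + (l(2)*(-36) - 55)) = 1/(4033 + (-15*(-36) - 55)) = 1/(4033 + (540 - 55)) = 1/(4033 + 485) = 1/4518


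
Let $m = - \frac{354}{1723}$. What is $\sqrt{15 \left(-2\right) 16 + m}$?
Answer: $\frac{i \sqrt{1425599862}}{1723} \approx 21.914 i$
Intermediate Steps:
$m = - \frac{354}{1723}$ ($m = \left(-354\right) \frac{1}{1723} = - \frac{354}{1723} \approx -0.20546$)
$\sqrt{15 \left(-2\right) 16 + m} = \sqrt{15 \left(-2\right) 16 - \frac{354}{1723}} = \sqrt{\left(-30\right) 16 - \frac{354}{1723}} = \sqrt{-480 - \frac{354}{1723}} = \sqrt{- \frac{827394}{1723}} = \frac{i \sqrt{1425599862}}{1723}$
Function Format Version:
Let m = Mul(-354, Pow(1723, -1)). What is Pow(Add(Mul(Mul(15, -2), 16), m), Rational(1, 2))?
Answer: Mul(Rational(1, 1723), I, Pow(1425599862, Rational(1, 2))) ≈ Mul(21.914, I)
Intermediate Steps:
m = Rational(-354, 1723) (m = Mul(-354, Rational(1, 1723)) = Rational(-354, 1723) ≈ -0.20546)
Pow(Add(Mul(Mul(15, -2), 16), m), Rational(1, 2)) = Pow(Add(Mul(Mul(15, -2), 16), Rational(-354, 1723)), Rational(1, 2)) = Pow(Add(Mul(-30, 16), Rational(-354, 1723)), Rational(1, 2)) = Pow(Add(-480, Rational(-354, 1723)), Rational(1, 2)) = Pow(Rational(-827394, 1723), Rational(1, 2)) = Mul(Rational(1, 1723), I, Pow(1425599862, Rational(1, 2)))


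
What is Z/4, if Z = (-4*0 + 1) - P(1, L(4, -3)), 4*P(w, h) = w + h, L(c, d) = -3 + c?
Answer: 1/8 ≈ 0.12500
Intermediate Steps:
P(w, h) = h/4 + w/4 (P(w, h) = (w + h)/4 = (h + w)/4 = h/4 + w/4)
Z = 1/2 (Z = (-4*0 + 1) - ((-3 + 4)/4 + (1/4)*1) = (0 + 1) - ((1/4)*1 + 1/4) = 1 - (1/4 + 1/4) = 1 - 1*1/2 = 1 - 1/2 = 1/2 ≈ 0.50000)
Z/4 = (1/2)/4 = (1/4)*(1/2) = 1/8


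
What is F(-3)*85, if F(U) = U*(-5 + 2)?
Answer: 765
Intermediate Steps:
F(U) = -3*U (F(U) = U*(-3) = -3*U)
F(-3)*85 = -3*(-3)*85 = 9*85 = 765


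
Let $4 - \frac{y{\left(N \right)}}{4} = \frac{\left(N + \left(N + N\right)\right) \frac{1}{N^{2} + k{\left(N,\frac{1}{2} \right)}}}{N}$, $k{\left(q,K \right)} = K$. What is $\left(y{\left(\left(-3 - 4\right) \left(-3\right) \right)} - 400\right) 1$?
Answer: $- \frac{339096}{883} \approx -384.03$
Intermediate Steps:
$y{\left(N \right)} = 16 - \frac{12}{\frac{1}{2} + N^{2}}$ ($y{\left(N \right)} = 16 - 4 \frac{\left(N + \left(N + N\right)\right) \frac{1}{N^{2} + \frac{1}{2}}}{N} = 16 - 4 \frac{\left(N + 2 N\right) \frac{1}{N^{2} + \frac{1}{2}}}{N} = 16 - 4 \frac{3 N \frac{1}{\frac{1}{2} + N^{2}}}{N} = 16 - 4 \frac{3}{\frac{1}{2} + N^{2}} = 16 - \frac{12}{\frac{1}{2} + N^{2}}$)
$\left(y{\left(\left(-3 - 4\right) \left(-3\right) \right)} - 400\right) 1 = \left(\frac{8 \left(-1 + 4 \left(\left(-3 - 4\right) \left(-3\right)\right)^{2}\right)}{1 + 2 \left(\left(-3 - 4\right) \left(-3\right)\right)^{2}} - 400\right) 1 = \left(\frac{8 \left(-1 + 4 \left(\left(-7\right) \left(-3\right)\right)^{2}\right)}{1 + 2 \left(\left(-7\right) \left(-3\right)\right)^{2}} - 400\right) 1 = \left(\frac{8 \left(-1 + 4 \cdot 21^{2}\right)}{1 + 2 \cdot 21^{2}} - 400\right) 1 = \left(\frac{8 \left(-1 + 4 \cdot 441\right)}{1 + 2 \cdot 441} - 400\right) 1 = \left(\frac{8 \left(-1 + 1764\right)}{1 + 882} - 400\right) 1 = \left(8 \cdot \frac{1}{883} \cdot 1763 - 400\right) 1 = \left(\frac{14104}{883} - 400\right) 1 = \left(- \frac{339096}{883}\right) 1 = - \frac{339096}{883}$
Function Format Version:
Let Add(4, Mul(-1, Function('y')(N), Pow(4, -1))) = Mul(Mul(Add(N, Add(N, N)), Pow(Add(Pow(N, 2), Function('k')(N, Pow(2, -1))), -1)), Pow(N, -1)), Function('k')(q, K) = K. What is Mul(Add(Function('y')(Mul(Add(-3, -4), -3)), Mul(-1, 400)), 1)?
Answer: Rational(-339096, 883) ≈ -384.03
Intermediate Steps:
Function('y')(N) = Add(16, Mul(-12, Pow(Add(Rational(1, 2), Pow(N, 2)), -1))) (Function('y')(N) = Add(16, Mul(-4, Mul(Mul(Add(N, Add(N, N)), Pow(Add(Pow(N, 2), Pow(2, -1)), -1)), Pow(N, -1)))) = Add(16, Mul(-4, Mul(Mul(Add(N, Mul(2, N)), Pow(Add(Pow(N, 2), Rational(1, 2)), -1)), Pow(N, -1)))) = Add(16, Mul(-4, Mul(Mul(Mul(3, N), Pow(Add(Rational(1, 2), Pow(N, 2)), -1)), Pow(N, -1)))) = Add(16, Mul(-4, Mul(Mul(3, N, Pow(Add(Rational(1, 2), Pow(N, 2)), -1)), Pow(N, -1)))) = Add(16, Mul(-4, Mul(3, Pow(Add(Rational(1, 2), Pow(N, 2)), -1)))) = Add(16, Mul(-12, Pow(Add(Rational(1, 2), Pow(N, 2)), -1))))
Mul(Add(Function('y')(Mul(Add(-3, -4), -3)), Mul(-1, 400)), 1) = Mul(Add(Mul(8, Pow(Add(1, Mul(2, Pow(Mul(Add(-3, -4), -3), 2))), -1), Add(-1, Mul(4, Pow(Mul(Add(-3, -4), -3), 2)))), Mul(-1, 400)), 1) = Mul(Add(Mul(8, Pow(Add(1, Mul(2, Pow(Mul(-7, -3), 2))), -1), Add(-1, Mul(4, Pow(Mul(-7, -3), 2)))), -400), 1) = Mul(Add(Mul(8, Pow(Add(1, Mul(2, Pow(21, 2))), -1), Add(-1, Mul(4, Pow(21, 2)))), -400), 1) = Mul(Add(Mul(8, Pow(Add(1, Mul(2, 441)), -1), Add(-1, Mul(4, 441))), -400), 1) = Mul(Add(Mul(8, Pow(Add(1, 882), -1), Add(-1, 1764)), -400), 1) = Mul(Add(Mul(8, Pow(883, -1), 1763), -400), 1) = Mul(Add(Mul(8, Rational(1, 883), 1763), -400), 1) = Mul(Add(Rational(14104, 883), -400), 1) = Mul(Rational(-339096, 883), 1) = Rational(-339096, 883)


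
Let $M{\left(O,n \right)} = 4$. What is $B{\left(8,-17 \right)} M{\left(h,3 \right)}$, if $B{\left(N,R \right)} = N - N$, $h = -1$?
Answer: $0$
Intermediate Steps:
$B{\left(N,R \right)} = 0$
$B{\left(8,-17 \right)} M{\left(h,3 \right)} = 0 \cdot 4 = 0$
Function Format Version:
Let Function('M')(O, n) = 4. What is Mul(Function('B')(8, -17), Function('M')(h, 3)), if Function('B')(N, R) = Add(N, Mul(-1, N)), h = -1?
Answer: 0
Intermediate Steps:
Function('B')(N, R) = 0
Mul(Function('B')(8, -17), Function('M')(h, 3)) = Mul(0, 4) = 0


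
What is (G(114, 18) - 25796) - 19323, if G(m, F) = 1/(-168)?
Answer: -7579993/168 ≈ -45119.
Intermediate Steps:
G(m, F) = -1/168
(G(114, 18) - 25796) - 19323 = (-1/168 - 25796) - 19323 = -4333729/168 - 19323 = -7579993/168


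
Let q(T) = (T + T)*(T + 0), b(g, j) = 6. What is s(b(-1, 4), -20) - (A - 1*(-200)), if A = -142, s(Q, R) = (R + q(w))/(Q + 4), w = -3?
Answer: -291/5 ≈ -58.200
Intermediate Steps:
q(T) = 2*T**2 (q(T) = (2*T)*T = 2*T**2)
s(Q, R) = (18 + R)/(4 + Q) (s(Q, R) = (R + 2*(-3)**2)/(Q + 4) = (R + 2*9)/(4 + Q) = (R + 18)/(4 + Q) = (18 + R)/(4 + Q))
s(b(-1, 4), -20) - (A - 1*(-200)) = (18 - 20)/(4 + 6) - (-142 - 1*(-200)) = -2/10 - (-142 + 200) = (1/10)*(-2) - 1*58 = -1/5 - 58 = -291/5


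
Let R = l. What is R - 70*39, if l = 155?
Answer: -2575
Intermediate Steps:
R = 155
R - 70*39 = 155 - 70*39 = 155 - 2730 = -2575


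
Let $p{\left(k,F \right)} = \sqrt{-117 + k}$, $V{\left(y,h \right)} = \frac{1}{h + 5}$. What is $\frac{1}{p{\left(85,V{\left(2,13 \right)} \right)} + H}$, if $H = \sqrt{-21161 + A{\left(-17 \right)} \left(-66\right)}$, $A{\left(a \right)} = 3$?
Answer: $- \frac{i}{\sqrt{21359} + 4 \sqrt{2}} \approx - 0.0065874 i$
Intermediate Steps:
$V{\left(y,h \right)} = \frac{1}{5 + h}$
$H = i \sqrt{21359}$ ($H = \sqrt{-21161 + 3 \left(-66\right)} = \sqrt{-21161 - 198} = \sqrt{-21359} = i \sqrt{21359} \approx 146.15 i$)
$\frac{1}{p{\left(85,V{\left(2,13 \right)} \right)} + H} = \frac{1}{\sqrt{-117 + 85} + i \sqrt{21359}} = \frac{1}{\sqrt{-32} + i \sqrt{21359}} = \frac{1}{4 i \sqrt{2} + i \sqrt{21359}} = \frac{1}{i \sqrt{21359} + 4 i \sqrt{2}}$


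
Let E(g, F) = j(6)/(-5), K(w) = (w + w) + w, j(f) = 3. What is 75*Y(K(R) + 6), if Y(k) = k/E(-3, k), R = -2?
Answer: 0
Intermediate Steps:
K(w) = 3*w (K(w) = 2*w + w = 3*w)
E(g, F) = -3/5 (E(g, F) = 3/(-5) = 3*(-1/5) = -3/5)
Y(k) = -5*k/3 (Y(k) = k/(-3/5) = k*(-5/3) = -5*k/3)
75*Y(K(R) + 6) = 75*(-5*(3*(-2) + 6)/3) = 75*(-5*(-6 + 6)/3) = 75*(-5/3*0) = 75*0 = 0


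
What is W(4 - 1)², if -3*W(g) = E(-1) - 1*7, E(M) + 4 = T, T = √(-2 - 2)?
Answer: 13 - 44*I/9 ≈ 13.0 - 4.8889*I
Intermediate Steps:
T = 2*I (T = √(-4) = 2*I ≈ 2.0*I)
E(M) = -4 + 2*I
W(g) = 11/3 - 2*I/3 (W(g) = -((-4 + 2*I) - 1*7)/3 = -((-4 + 2*I) - 7)/3 = -(-11 + 2*I)/3 = 11/3 - 2*I/3)
W(4 - 1)² = (11/3 - 2*I/3)²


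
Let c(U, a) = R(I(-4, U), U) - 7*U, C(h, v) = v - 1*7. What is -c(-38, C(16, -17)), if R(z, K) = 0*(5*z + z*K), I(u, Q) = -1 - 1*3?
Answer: -266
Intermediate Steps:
I(u, Q) = -4 (I(u, Q) = -1 - 3 = -4)
R(z, K) = 0 (R(z, K) = 0*(5*z + K*z) = 0)
C(h, v) = -7 + v (C(h, v) = v - 7 = -7 + v)
c(U, a) = -7*U (c(U, a) = 0 - 7*U = -7*U)
-c(-38, C(16, -17)) = -(-7)*(-38) = -1*266 = -266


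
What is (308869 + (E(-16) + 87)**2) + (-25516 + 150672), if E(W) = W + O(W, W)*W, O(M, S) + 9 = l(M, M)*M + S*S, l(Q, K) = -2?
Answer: 19732474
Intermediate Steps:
O(M, S) = -9 + S**2 - 2*M (O(M, S) = -9 + (-2*M + S*S) = -9 + (-2*M + S**2) = -9 + (S**2 - 2*M) = -9 + S**2 - 2*M)
E(W) = W + W*(-9 + W**2 - 2*W) (E(W) = W + (-9 + W**2 - 2*W)*W = W + W*(-9 + W**2 - 2*W))
(308869 + (E(-16) + 87)**2) + (-25516 + 150672) = (308869 + (-16*(-8 + (-16)**2 - 2*(-16)) + 87)**2) + (-25516 + 150672) = (308869 + (-16*(-8 + 256 + 32) + 87)**2) + 125156 = (308869 + (-16*280 + 87)**2) + 125156 = (308869 + (-4480 + 87)**2) + 125156 = (308869 + (-4393)**2) + 125156 = (308869 + 19298449) + 125156 = 19607318 + 125156 = 19732474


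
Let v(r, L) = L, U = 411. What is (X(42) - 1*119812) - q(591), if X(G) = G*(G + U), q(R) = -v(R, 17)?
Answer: -100769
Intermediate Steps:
q(R) = -17 (q(R) = -1*17 = -17)
X(G) = G*(411 + G) (X(G) = G*(G + 411) = G*(411 + G))
(X(42) - 1*119812) - q(591) = (42*(411 + 42) - 1*119812) - 1*(-17) = (42*453 - 119812) + 17 = (19026 - 119812) + 17 = -100786 + 17 = -100769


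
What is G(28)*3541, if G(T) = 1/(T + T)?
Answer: 3541/56 ≈ 63.232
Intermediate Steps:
G(T) = 1/(2*T)
G(28)*3541 = ((½)/28)*3541 = ((½)*(1/28))*3541 = (1/56)*3541 = 3541/56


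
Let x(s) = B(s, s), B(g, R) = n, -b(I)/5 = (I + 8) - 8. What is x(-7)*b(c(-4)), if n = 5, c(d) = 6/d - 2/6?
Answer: 275/6 ≈ 45.833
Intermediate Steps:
c(d) = -1/3 + 6/d (c(d) = 6/d - 2*1/6 = 6/d - 1/3 = -1/3 + 6/d)
b(I) = -5*I (b(I) = -5*((I + 8) - 8) = -5*((8 + I) - 8) = -5*I)
B(g, R) = 5
x(s) = 5
x(-7)*b(c(-4)) = 5*(-5*(18 - 1*(-4))/(3*(-4))) = 5*(-5*(-1)*(18 + 4)/(3*4)) = 5*(-5*(-1)*22/(3*4)) = 5*(-5*(-11/6)) = 5*(55/6) = 275/6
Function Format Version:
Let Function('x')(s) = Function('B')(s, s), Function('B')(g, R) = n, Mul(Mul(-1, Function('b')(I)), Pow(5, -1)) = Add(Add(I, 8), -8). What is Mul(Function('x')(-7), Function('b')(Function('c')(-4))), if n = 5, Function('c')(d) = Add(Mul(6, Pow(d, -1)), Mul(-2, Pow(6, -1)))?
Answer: Rational(275, 6) ≈ 45.833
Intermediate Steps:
Function('c')(d) = Add(Rational(-1, 3), Mul(6, Pow(d, -1))) (Function('c')(d) = Add(Mul(6, Pow(d, -1)), Mul(-2, Rational(1, 6))) = Add(Mul(6, Pow(d, -1)), Rational(-1, 3)) = Add(Rational(-1, 3), Mul(6, Pow(d, -1))))
Function('b')(I) = Mul(-5, I) (Function('b')(I) = Mul(-5, Add(Add(I, 8), -8)) = Mul(-5, Add(Add(8, I), -8)) = Mul(-5, I))
Function('B')(g, R) = 5
Function('x')(s) = 5
Mul(Function('x')(-7), Function('b')(Function('c')(-4))) = Mul(5, Mul(-5, Mul(Rational(1, 3), Pow(-4, -1), Add(18, Mul(-1, -4))))) = Mul(5, Mul(-5, Mul(Rational(1, 3), Rational(-1, 4), Add(18, 4)))) = Mul(5, Mul(-5, Mul(Rational(1, 3), Rational(-1, 4), 22))) = Mul(5, Mul(-5, Rational(-11, 6))) = Mul(5, Rational(55, 6)) = Rational(275, 6)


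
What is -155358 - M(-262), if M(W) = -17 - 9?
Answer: -155332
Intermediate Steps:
M(W) = -26
-155358 - M(-262) = -155358 - 1*(-26) = -155358 + 26 = -155332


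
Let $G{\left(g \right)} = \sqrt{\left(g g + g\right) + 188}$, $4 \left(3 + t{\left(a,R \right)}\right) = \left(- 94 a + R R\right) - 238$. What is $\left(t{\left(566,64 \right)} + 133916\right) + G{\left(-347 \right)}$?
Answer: $\frac{243153}{2} + 5 \sqrt{4810} \approx 1.2192 \cdot 10^{5}$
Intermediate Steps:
$t{\left(a,R \right)} = - \frac{125}{2} - \frac{47 a}{2} + \frac{R^{2}}{4}$ ($t{\left(a,R \right)} = -3 + \frac{\left(- 94 a + R R\right) - 238}{4} = -3 + \frac{\left(- 94 a + R^{2}\right) - 238}{4} = -3 + \frac{\left(R^{2} - 94 a\right) - 238}{4} = -3 + \frac{-238 + R^{2} - 94 a}{4} = -3 - \left(\frac{119}{2} - \frac{R^{2}}{4} + \frac{47 a}{2}\right) = - \frac{125}{2} - \frac{47 a}{2} + \frac{R^{2}}{4}$)
$G{\left(g \right)} = \sqrt{188 + g + g^{2}}$ ($G{\left(g \right)} = \sqrt{\left(g^{2} + g\right) + 188} = \sqrt{\left(g + g^{2}\right) + 188} = \sqrt{188 + g + g^{2}}$)
$\left(t{\left(566,64 \right)} + 133916\right) + G{\left(-347 \right)} = \left(\left(- \frac{125}{2} - 13301 + \frac{64^{2}}{4}\right) + 133916\right) + \sqrt{188 - 347 + \left(-347\right)^{2}} = \left(\left(- \frac{125}{2} - 13301 + \frac{1}{4} \cdot 4096\right) + 133916\right) + \sqrt{188 - 347 + 120409} = \left(\left(- \frac{125}{2} - 13301 + 1024\right) + 133916\right) + \sqrt{120250} = \left(- \frac{24679}{2} + 133916\right) + 5 \sqrt{4810} = \frac{243153}{2} + 5 \sqrt{4810}$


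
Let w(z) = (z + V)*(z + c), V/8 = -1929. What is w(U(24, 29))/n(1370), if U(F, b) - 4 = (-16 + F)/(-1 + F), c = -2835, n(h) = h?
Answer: 2310159778/72473 ≈ 31876.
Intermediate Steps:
V = -15432 (V = 8*(-1929) = -15432)
U(F, b) = 4 + (-16 + F)/(-1 + F)
w(z) = (-15432 + z)*(-2835 + z) (w(z) = (z - 15432)*(z - 2835) = (-15432 + z)*(-2835 + z))
w(U(24, 29))/n(1370) = (43749720 + (5*(-4 + 24)/(-1 + 24))² - 91335*(-4 + 24)/(-1 + 24))/1370 = (43749720 + (5*20/23)² - 91335*20/23)*(1/1370) = (43749720 + (5*(1/23)*20)² - 91335*20/23)*(1/1370) = (43749720 + (100/23)² - 18267*100/23)*(1/1370) = (43749720 + 10000/529 - 1826700/23)*(1/1370) = (23101597780/529)*(1/1370) = 2310159778/72473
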